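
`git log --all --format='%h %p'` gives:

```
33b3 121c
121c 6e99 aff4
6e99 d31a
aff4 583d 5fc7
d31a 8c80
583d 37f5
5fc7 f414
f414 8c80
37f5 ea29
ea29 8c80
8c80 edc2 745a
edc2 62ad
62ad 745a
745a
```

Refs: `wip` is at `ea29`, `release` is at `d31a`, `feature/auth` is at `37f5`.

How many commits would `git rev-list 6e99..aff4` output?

6

Reachable from aff4: {37f5, 583d, 5fc7, 62ad, 745a, 8c80, aff4, ea29, edc2, f414}.
Reachable from 6e99: {62ad, 6e99, 745a, 8c80, d31a, edc2}.
In aff4's history but not 6e99's: {37f5, 583d, 5fc7, aff4, ea29, f414} — 6 commits.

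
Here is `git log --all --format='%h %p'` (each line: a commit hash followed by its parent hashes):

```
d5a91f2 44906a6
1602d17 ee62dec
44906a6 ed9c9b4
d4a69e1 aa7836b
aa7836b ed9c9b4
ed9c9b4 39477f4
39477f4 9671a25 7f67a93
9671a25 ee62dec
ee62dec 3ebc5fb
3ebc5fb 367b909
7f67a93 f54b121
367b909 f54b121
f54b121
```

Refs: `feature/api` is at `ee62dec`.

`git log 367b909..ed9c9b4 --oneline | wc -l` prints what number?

Reachable from ed9c9b4: {367b909, 39477f4, 3ebc5fb, 7f67a93, 9671a25, ed9c9b4, ee62dec, f54b121}.
Reachable from 367b909: {367b909, f54b121}.
In ed9c9b4's history but not 367b909's: {39477f4, 3ebc5fb, 7f67a93, 9671a25, ed9c9b4, ee62dec} — 6 commits.

6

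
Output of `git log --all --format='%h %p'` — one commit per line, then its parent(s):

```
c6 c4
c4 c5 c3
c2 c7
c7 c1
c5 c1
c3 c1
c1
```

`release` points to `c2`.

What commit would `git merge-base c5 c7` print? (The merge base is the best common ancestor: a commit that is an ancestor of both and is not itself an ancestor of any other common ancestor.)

c1

Ancestors of c5: {c1, c5}.
Ancestors of c7: {c1, c7}.
Common ancestors: {c1}.
The only common ancestor is c1, so it is the merge base.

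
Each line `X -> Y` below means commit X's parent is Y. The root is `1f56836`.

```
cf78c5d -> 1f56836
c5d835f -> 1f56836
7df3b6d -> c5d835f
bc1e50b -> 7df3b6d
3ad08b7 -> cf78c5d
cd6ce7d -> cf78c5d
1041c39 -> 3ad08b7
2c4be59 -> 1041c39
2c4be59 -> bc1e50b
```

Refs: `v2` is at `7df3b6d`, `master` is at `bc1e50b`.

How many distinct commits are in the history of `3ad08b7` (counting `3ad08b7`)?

3

Walking parent pointers from 3ad08b7: reachable set = {1f56836, 3ad08b7, cf78c5d}.
That is 3 commits.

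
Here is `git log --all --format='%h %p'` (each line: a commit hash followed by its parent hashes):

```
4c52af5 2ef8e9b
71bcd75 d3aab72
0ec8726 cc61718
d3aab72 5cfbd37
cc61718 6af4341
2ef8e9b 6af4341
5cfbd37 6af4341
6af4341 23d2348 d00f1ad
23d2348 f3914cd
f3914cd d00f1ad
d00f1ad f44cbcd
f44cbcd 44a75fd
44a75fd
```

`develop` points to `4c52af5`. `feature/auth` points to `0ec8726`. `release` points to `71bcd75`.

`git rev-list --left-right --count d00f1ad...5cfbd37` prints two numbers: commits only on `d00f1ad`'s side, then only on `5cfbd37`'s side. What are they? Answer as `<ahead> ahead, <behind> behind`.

Reachable from d00f1ad: {44a75fd, d00f1ad, f44cbcd}.
Reachable from 5cfbd37: {23d2348, 44a75fd, 5cfbd37, 6af4341, d00f1ad, f3914cd, f44cbcd}.
Only in d00f1ad's history (ahead): {} — 0.
Only in 5cfbd37's history (behind): {23d2348, 5cfbd37, 6af4341, f3914cd} — 4.

0 ahead, 4 behind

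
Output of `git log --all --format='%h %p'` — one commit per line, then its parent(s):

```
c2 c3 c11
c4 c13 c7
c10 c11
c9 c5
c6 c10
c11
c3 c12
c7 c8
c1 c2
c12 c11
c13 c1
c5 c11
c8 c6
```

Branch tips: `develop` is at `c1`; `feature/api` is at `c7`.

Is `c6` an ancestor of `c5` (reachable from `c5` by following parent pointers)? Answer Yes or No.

Ancestors of c5: {c11, c5}.
c6 is not in that set, so it is not an ancestor of c5.

No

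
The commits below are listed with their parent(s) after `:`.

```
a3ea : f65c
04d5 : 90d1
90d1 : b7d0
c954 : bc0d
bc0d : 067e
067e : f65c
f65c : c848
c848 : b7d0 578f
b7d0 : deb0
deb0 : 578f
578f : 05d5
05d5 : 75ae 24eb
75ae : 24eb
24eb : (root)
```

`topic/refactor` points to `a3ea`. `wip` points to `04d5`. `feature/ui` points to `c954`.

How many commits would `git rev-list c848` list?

Walking parent pointers from c848: reachable set = {05d5, 24eb, 578f, 75ae, b7d0, c848, deb0}.
That is 7 commits.

7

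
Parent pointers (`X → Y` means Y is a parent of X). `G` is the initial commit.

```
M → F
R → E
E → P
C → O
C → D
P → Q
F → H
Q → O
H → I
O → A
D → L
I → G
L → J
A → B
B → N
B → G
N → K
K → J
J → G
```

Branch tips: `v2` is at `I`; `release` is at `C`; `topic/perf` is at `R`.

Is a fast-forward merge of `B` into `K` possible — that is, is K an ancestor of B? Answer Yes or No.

A fast-forward from K to B is possible iff K is an ancestor of B.
Ancestors of B: {B, G, J, K, N}.
K is among them, so fast-forward is possible.

Yes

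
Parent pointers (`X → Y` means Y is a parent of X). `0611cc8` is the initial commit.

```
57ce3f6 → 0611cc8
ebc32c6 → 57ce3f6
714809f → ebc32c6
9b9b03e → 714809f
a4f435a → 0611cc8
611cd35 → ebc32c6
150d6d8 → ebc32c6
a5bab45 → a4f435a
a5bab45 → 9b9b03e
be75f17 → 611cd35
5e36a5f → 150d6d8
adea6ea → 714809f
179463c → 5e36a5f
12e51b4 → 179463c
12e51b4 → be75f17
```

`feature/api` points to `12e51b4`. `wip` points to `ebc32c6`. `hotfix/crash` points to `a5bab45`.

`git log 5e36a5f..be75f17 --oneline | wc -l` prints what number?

Reachable from be75f17: {0611cc8, 57ce3f6, 611cd35, be75f17, ebc32c6}.
Reachable from 5e36a5f: {0611cc8, 150d6d8, 57ce3f6, 5e36a5f, ebc32c6}.
In be75f17's history but not 5e36a5f's: {611cd35, be75f17} — 2 commits.

2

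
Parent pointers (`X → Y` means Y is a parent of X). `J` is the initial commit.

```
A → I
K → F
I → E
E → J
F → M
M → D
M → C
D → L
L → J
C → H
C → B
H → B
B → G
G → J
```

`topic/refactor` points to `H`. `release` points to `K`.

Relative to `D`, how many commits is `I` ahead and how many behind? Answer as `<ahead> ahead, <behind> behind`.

Reachable from I: {E, I, J}.
Reachable from D: {D, J, L}.
Only in I's history (ahead): {E, I} — 2.
Only in D's history (behind): {D, L} — 2.

2 ahead, 2 behind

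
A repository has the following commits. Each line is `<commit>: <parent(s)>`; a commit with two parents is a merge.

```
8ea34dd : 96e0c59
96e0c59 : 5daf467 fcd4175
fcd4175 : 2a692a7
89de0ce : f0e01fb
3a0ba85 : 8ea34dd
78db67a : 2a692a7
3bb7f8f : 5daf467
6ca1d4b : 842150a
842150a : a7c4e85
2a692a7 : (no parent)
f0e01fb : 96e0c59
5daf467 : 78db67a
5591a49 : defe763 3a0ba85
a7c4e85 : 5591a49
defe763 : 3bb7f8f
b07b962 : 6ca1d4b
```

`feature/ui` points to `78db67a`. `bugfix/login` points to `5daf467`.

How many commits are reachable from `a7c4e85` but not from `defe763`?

Reachable from a7c4e85: {2a692a7, 3a0ba85, 3bb7f8f, 5591a49, 5daf467, 78db67a, 8ea34dd, 96e0c59, a7c4e85, defe763, fcd4175}.
Reachable from defe763: {2a692a7, 3bb7f8f, 5daf467, 78db67a, defe763}.
In a7c4e85's history but not defe763's: {3a0ba85, 5591a49, 8ea34dd, 96e0c59, a7c4e85, fcd4175} — 6 commits.

6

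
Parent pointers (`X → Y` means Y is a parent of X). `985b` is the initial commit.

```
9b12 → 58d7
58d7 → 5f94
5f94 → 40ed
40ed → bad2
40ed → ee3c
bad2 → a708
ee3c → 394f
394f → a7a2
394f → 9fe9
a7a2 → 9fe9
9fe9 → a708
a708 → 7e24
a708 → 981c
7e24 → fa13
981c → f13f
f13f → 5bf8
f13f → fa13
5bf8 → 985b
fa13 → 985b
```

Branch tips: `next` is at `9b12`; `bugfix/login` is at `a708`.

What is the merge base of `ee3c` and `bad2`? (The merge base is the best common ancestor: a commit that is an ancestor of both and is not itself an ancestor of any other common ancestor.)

Ancestors of ee3c: {394f, 5bf8, 7e24, 981c, 985b, 9fe9, a708, a7a2, ee3c, f13f, fa13}.
Ancestors of bad2: {5bf8, 7e24, 981c, 985b, a708, bad2, f13f, fa13}.
Common ancestors: {5bf8, 7e24, 981c, 985b, a708, f13f, fa13}.
Among these, a708 is not an ancestor of any other common ancestor — it is the merge base.

a708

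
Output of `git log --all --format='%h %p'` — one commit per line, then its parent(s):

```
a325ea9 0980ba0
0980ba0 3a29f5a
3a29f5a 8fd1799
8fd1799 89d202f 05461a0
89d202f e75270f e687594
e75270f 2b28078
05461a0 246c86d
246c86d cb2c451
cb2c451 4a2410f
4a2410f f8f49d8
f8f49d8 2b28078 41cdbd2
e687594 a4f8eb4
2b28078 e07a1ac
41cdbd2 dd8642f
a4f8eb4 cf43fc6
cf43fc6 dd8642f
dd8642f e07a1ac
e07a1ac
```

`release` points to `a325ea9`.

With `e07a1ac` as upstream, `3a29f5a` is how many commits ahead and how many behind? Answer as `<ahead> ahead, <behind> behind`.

Reachable from 3a29f5a: {05461a0, 246c86d, 2b28078, 3a29f5a, 41cdbd2, 4a2410f, 89d202f, 8fd1799, a4f8eb4, cb2c451, cf43fc6, dd8642f, e07a1ac, e687594, e75270f, f8f49d8}.
Reachable from e07a1ac: {e07a1ac}.
Only in 3a29f5a's history (ahead): {05461a0, 246c86d, 2b28078, 3a29f5a, 41cdbd2, 4a2410f, 89d202f, 8fd1799, a4f8eb4, cb2c451, cf43fc6, dd8642f, e687594, e75270f, f8f49d8} — 15.
Only in e07a1ac's history (behind): {} — 0.

15 ahead, 0 behind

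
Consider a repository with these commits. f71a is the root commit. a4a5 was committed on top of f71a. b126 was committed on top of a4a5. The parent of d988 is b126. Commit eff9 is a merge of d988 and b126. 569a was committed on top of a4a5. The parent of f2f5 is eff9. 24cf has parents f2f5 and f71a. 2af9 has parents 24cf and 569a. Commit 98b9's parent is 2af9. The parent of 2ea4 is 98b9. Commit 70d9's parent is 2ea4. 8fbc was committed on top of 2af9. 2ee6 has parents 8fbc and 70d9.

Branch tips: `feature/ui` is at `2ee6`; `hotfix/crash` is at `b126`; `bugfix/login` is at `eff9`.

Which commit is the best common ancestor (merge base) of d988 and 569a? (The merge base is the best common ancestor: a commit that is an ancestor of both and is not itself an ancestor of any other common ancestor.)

a4a5

Ancestors of d988: {a4a5, b126, d988, f71a}.
Ancestors of 569a: {569a, a4a5, f71a}.
Common ancestors: {a4a5, f71a}.
Among these, a4a5 is not an ancestor of any other common ancestor — it is the merge base.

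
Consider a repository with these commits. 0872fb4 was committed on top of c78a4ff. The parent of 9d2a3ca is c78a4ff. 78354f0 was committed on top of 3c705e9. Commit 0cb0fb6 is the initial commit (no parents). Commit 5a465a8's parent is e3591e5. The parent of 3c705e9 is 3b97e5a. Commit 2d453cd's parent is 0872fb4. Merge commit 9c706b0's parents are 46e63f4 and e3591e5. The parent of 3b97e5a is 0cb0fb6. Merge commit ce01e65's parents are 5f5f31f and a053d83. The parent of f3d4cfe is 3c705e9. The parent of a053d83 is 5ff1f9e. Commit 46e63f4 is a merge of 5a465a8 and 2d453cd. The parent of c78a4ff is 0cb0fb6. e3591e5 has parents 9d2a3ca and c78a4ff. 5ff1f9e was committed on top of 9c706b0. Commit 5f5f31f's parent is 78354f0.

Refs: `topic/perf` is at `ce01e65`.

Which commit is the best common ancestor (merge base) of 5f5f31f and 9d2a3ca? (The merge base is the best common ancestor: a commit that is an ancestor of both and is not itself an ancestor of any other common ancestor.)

0cb0fb6

Ancestors of 5f5f31f: {0cb0fb6, 3b97e5a, 3c705e9, 5f5f31f, 78354f0}.
Ancestors of 9d2a3ca: {0cb0fb6, 9d2a3ca, c78a4ff}.
Common ancestors: {0cb0fb6}.
The only common ancestor is 0cb0fb6, so it is the merge base.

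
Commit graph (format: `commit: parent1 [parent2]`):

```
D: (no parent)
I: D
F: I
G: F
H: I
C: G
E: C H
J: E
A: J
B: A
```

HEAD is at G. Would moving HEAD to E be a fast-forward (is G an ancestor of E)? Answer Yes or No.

A fast-forward from G to E is possible iff G is an ancestor of E.
Ancestors of E: {C, D, E, F, G, H, I}.
G is among them, so fast-forward is possible.

Yes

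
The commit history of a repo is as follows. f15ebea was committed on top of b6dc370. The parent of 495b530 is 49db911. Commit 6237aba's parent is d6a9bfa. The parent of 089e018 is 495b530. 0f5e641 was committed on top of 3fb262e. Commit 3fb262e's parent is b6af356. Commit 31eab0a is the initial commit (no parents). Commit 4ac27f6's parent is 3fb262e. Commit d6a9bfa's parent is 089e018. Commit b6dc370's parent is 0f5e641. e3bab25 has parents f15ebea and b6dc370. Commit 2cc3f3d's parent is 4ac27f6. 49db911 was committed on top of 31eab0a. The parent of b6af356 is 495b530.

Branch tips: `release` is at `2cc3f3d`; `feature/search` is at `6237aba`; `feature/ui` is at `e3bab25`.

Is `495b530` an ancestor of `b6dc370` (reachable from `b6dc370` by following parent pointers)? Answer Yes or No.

Yes

Ancestors of b6dc370 (commits reachable by following parents): {0f5e641, 31eab0a, 3fb262e, 495b530, 49db911, b6af356, b6dc370}.
495b530 is in that set, so it is an ancestor of b6dc370.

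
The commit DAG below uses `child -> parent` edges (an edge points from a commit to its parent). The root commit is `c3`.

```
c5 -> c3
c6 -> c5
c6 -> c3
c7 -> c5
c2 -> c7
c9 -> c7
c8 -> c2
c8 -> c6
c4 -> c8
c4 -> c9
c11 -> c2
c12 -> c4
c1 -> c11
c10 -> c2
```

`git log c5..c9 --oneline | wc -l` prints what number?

Reachable from c9: {c3, c5, c7, c9}.
Reachable from c5: {c3, c5}.
In c9's history but not c5's: {c7, c9} — 2 commits.

2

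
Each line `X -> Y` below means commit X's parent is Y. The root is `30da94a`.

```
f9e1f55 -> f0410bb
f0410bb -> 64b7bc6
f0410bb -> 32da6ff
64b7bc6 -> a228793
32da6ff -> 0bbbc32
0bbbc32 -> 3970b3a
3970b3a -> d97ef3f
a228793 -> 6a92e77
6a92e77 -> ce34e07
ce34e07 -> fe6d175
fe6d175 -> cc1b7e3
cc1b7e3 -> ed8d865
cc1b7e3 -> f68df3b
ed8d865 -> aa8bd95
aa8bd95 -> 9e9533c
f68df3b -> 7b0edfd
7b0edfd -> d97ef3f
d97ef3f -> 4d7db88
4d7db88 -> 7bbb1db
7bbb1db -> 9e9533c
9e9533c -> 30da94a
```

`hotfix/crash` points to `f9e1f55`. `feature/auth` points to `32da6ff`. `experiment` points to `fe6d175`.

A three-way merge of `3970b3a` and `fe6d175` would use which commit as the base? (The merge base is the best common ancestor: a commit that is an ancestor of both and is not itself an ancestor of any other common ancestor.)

Ancestors of 3970b3a: {30da94a, 3970b3a, 4d7db88, 7bbb1db, 9e9533c, d97ef3f}.
Ancestors of fe6d175: {30da94a, 4d7db88, 7b0edfd, 7bbb1db, 9e9533c, aa8bd95, cc1b7e3, d97ef3f, ed8d865, f68df3b, fe6d175}.
Common ancestors: {30da94a, 4d7db88, 7bbb1db, 9e9533c, d97ef3f}.
Among these, d97ef3f is not an ancestor of any other common ancestor — it is the merge base.

d97ef3f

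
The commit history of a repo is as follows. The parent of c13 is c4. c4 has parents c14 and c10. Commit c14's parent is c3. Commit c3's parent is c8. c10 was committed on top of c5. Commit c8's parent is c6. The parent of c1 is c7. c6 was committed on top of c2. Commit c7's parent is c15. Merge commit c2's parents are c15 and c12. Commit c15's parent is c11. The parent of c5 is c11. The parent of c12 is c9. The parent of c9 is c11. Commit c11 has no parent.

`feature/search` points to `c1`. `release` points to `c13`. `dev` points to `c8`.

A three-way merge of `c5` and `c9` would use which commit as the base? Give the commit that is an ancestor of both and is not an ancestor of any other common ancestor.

Ancestors of c5: {c11, c5}.
Ancestors of c9: {c11, c9}.
Common ancestors: {c11}.
The only common ancestor is c11, so it is the merge base.

c11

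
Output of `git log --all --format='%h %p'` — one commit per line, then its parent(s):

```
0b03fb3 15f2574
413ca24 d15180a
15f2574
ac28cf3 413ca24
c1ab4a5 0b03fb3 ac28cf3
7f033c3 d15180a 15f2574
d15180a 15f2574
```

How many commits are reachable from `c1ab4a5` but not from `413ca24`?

Reachable from c1ab4a5: {0b03fb3, 15f2574, 413ca24, ac28cf3, c1ab4a5, d15180a}.
Reachable from 413ca24: {15f2574, 413ca24, d15180a}.
In c1ab4a5's history but not 413ca24's: {0b03fb3, ac28cf3, c1ab4a5} — 3 commits.

3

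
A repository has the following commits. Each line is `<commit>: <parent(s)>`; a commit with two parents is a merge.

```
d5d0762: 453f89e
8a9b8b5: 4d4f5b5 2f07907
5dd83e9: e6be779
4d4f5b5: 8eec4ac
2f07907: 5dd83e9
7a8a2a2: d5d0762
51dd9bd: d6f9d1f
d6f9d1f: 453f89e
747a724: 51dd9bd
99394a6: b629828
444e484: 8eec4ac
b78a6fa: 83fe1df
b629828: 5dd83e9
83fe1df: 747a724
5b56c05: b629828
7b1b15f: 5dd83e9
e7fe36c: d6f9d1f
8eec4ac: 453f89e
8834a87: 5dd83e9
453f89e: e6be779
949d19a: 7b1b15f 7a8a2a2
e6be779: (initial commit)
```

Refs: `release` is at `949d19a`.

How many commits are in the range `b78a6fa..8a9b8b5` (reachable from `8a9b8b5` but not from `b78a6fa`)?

Reachable from 8a9b8b5: {2f07907, 453f89e, 4d4f5b5, 5dd83e9, 8a9b8b5, 8eec4ac, e6be779}.
Reachable from b78a6fa: {453f89e, 51dd9bd, 747a724, 83fe1df, b78a6fa, d6f9d1f, e6be779}.
In 8a9b8b5's history but not b78a6fa's: {2f07907, 4d4f5b5, 5dd83e9, 8a9b8b5, 8eec4ac} — 5 commits.

5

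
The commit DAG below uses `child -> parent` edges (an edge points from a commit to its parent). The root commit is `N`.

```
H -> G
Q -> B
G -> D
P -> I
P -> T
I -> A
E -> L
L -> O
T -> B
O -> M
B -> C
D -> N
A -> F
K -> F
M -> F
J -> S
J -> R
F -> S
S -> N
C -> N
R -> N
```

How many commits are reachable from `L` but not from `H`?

5

Reachable from L: {F, L, M, N, O, S}.
Reachable from H: {D, G, H, N}.
In L's history but not H's: {F, L, M, O, S} — 5 commits.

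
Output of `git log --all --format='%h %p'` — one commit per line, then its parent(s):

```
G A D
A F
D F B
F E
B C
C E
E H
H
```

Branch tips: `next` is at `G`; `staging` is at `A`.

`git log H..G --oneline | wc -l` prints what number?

Reachable from G: {A, B, C, D, E, F, G, H}.
Reachable from H: {H}.
In G's history but not H's: {A, B, C, D, E, F, G} — 7 commits.

7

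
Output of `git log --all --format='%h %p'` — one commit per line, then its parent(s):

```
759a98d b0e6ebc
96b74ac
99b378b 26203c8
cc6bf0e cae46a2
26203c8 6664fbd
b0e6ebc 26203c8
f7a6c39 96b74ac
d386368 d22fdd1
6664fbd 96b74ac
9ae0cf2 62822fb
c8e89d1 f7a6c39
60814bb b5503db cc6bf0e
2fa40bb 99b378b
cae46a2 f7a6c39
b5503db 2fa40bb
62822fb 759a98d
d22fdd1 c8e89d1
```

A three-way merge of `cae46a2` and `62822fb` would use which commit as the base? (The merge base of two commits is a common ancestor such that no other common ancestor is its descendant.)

Ancestors of cae46a2: {96b74ac, cae46a2, f7a6c39}.
Ancestors of 62822fb: {26203c8, 62822fb, 6664fbd, 759a98d, 96b74ac, b0e6ebc}.
Common ancestors: {96b74ac}.
The only common ancestor is 96b74ac, so it is the merge base.

96b74ac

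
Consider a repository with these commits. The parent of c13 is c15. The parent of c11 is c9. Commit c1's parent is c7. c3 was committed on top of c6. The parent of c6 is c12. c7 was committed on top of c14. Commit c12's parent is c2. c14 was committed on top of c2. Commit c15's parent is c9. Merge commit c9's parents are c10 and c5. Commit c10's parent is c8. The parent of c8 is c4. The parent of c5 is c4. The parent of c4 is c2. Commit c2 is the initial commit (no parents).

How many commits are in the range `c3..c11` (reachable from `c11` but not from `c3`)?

Reachable from c11: {c10, c11, c2, c4, c5, c8, c9}.
Reachable from c3: {c12, c2, c3, c6}.
In c11's history but not c3's: {c10, c11, c4, c5, c8, c9} — 6 commits.

6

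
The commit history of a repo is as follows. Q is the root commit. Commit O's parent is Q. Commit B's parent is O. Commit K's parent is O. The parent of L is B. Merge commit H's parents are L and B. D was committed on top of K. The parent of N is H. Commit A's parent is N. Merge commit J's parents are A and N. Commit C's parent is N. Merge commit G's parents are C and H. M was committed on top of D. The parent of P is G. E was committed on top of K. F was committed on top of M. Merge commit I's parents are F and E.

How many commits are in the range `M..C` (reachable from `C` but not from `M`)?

5

Reachable from C: {B, C, H, L, N, O, Q}.
Reachable from M: {D, K, M, O, Q}.
In C's history but not M's: {B, C, H, L, N} — 5 commits.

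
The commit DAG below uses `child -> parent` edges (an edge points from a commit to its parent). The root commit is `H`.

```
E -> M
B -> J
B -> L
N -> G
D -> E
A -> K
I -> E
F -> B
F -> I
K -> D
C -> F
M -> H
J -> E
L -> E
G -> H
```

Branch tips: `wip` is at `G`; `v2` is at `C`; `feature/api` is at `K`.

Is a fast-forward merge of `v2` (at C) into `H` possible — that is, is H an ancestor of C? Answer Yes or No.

Yes

A fast-forward from H to C is possible iff H is an ancestor of C.
Ancestors of C: {B, C, E, F, H, I, J, L, M}.
H is among them, so fast-forward is possible.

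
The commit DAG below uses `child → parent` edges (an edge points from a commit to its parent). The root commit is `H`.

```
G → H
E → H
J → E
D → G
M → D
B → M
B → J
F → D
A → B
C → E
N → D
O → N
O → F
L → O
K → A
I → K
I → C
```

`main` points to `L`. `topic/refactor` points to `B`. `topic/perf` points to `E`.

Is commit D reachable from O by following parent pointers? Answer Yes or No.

Yes

Ancestors of O (commits reachable by following parents): {D, F, G, H, N, O}.
D is in that set, so it is an ancestor of O.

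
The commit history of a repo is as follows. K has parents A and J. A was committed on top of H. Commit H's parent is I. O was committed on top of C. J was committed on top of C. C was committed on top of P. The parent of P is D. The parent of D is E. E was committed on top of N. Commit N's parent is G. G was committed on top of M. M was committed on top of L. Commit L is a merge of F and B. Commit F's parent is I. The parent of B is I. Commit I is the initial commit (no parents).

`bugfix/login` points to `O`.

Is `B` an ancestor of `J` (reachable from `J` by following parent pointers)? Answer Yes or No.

Ancestors of J (commits reachable by following parents): {B, C, D, E, F, G, I, J, L, M, N, P}.
B is in that set, so it is an ancestor of J.

Yes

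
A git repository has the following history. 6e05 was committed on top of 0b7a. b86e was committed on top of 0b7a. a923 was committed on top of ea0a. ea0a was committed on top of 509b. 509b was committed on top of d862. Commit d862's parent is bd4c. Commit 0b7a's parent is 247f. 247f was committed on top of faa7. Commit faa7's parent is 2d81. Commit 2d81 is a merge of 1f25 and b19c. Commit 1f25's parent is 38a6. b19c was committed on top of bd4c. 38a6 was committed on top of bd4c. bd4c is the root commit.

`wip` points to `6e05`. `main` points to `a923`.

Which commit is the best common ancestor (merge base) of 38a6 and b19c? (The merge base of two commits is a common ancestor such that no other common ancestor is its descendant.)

bd4c

Ancestors of 38a6: {38a6, bd4c}.
Ancestors of b19c: {b19c, bd4c}.
Common ancestors: {bd4c}.
The only common ancestor is bd4c, so it is the merge base.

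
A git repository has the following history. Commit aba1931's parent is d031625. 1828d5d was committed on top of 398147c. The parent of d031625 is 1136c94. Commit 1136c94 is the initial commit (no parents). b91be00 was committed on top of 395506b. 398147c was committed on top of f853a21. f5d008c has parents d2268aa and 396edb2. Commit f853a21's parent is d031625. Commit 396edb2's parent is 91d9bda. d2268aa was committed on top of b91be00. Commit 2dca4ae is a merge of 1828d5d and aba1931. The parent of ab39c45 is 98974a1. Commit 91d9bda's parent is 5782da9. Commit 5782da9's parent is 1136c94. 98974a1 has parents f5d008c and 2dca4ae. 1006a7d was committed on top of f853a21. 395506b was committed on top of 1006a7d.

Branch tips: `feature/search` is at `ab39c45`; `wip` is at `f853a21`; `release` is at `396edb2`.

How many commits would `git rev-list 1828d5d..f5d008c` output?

Reachable from f5d008c: {1006a7d, 1136c94, 395506b, 396edb2, 5782da9, 91d9bda, b91be00, d031625, d2268aa, f5d008c, f853a21}.
Reachable from 1828d5d: {1136c94, 1828d5d, 398147c, d031625, f853a21}.
In f5d008c's history but not 1828d5d's: {1006a7d, 395506b, 396edb2, 5782da9, 91d9bda, b91be00, d2268aa, f5d008c} — 8 commits.

8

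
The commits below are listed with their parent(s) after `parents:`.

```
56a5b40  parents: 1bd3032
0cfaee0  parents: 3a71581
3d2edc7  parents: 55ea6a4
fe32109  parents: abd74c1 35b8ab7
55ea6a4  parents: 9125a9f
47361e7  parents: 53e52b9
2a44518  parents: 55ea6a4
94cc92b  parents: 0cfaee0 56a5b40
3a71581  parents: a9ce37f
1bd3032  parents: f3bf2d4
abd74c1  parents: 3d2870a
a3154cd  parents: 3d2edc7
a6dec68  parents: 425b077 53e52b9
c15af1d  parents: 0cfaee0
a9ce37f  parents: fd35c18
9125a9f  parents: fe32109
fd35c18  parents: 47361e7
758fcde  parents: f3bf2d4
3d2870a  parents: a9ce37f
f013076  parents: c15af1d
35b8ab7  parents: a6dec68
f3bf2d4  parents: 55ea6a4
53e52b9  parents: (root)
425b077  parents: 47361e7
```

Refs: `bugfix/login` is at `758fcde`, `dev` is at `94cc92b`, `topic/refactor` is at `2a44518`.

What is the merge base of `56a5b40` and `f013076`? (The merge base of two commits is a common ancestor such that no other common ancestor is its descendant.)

a9ce37f

Ancestors of 56a5b40: {1bd3032, 35b8ab7, 3d2870a, 425b077, 47361e7, 53e52b9, 55ea6a4, 56a5b40, 9125a9f, a6dec68, a9ce37f, abd74c1, f3bf2d4, fd35c18, fe32109}.
Ancestors of f013076: {0cfaee0, 3a71581, 47361e7, 53e52b9, a9ce37f, c15af1d, f013076, fd35c18}.
Common ancestors: {47361e7, 53e52b9, a9ce37f, fd35c18}.
Among these, a9ce37f is not an ancestor of any other common ancestor — it is the merge base.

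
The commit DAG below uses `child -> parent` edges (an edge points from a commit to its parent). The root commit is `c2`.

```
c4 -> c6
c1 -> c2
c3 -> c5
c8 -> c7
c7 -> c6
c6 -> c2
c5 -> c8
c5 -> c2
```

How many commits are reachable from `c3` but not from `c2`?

5

Reachable from c3: {c2, c3, c5, c6, c7, c8}.
Reachable from c2: {c2}.
In c3's history but not c2's: {c3, c5, c6, c7, c8} — 5 commits.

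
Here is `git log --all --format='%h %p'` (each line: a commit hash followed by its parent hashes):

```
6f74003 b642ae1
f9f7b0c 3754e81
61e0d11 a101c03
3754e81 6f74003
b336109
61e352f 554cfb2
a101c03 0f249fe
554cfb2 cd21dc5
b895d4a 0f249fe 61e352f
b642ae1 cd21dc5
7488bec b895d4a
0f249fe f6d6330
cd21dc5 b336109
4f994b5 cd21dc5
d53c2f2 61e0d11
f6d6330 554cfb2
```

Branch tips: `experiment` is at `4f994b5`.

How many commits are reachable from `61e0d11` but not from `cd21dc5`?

5

Reachable from 61e0d11: {0f249fe, 554cfb2, 61e0d11, a101c03, b336109, cd21dc5, f6d6330}.
Reachable from cd21dc5: {b336109, cd21dc5}.
In 61e0d11's history but not cd21dc5's: {0f249fe, 554cfb2, 61e0d11, a101c03, f6d6330} — 5 commits.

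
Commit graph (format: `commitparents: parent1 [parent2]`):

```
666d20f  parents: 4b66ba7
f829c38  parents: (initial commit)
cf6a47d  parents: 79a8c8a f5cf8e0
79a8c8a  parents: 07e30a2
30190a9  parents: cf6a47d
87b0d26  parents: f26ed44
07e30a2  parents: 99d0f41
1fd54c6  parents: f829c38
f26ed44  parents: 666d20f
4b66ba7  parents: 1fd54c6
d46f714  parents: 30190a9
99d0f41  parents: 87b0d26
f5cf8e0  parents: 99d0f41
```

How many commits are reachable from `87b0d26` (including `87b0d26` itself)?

Walking parent pointers from 87b0d26: reachable set = {1fd54c6, 4b66ba7, 666d20f, 87b0d26, f26ed44, f829c38}.
That is 6 commits.

6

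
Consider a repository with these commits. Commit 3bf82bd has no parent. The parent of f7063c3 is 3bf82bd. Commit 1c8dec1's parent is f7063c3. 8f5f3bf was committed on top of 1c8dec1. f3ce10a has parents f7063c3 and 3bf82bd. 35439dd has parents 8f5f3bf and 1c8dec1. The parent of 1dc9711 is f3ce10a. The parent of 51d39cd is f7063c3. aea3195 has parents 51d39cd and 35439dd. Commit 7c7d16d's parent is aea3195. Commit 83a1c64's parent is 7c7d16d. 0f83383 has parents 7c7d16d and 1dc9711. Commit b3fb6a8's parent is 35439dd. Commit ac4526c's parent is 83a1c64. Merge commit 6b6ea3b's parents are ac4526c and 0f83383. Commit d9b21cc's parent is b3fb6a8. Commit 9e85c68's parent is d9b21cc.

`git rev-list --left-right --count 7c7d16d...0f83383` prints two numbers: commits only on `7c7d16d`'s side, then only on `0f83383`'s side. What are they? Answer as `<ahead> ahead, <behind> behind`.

Reachable from 7c7d16d: {1c8dec1, 35439dd, 3bf82bd, 51d39cd, 7c7d16d, 8f5f3bf, aea3195, f7063c3}.
Reachable from 0f83383: {0f83383, 1c8dec1, 1dc9711, 35439dd, 3bf82bd, 51d39cd, 7c7d16d, 8f5f3bf, aea3195, f3ce10a, f7063c3}.
Only in 7c7d16d's history (ahead): {} — 0.
Only in 0f83383's history (behind): {0f83383, 1dc9711, f3ce10a} — 3.

0 ahead, 3 behind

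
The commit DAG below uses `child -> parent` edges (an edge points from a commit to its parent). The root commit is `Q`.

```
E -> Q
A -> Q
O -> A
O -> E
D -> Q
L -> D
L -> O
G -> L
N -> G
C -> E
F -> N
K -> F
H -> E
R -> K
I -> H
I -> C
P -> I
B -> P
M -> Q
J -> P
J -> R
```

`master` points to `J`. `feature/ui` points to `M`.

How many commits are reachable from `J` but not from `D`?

Reachable from J: {A, C, D, E, F, G, H, I, J, K, L, N, O, P, Q, R}.
Reachable from D: {D, Q}.
In J's history but not D's: {A, C, E, F, G, H, I, J, K, L, N, O, P, R} — 14 commits.

14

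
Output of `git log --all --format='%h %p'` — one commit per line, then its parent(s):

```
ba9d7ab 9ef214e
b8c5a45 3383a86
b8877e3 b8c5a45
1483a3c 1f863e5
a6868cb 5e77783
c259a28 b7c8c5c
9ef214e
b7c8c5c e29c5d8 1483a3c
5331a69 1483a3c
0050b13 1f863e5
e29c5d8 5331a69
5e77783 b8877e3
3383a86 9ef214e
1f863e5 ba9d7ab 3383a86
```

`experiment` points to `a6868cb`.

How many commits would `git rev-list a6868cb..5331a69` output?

4

Reachable from 5331a69: {1483a3c, 1f863e5, 3383a86, 5331a69, 9ef214e, ba9d7ab}.
Reachable from a6868cb: {3383a86, 5e77783, 9ef214e, a6868cb, b8877e3, b8c5a45}.
In 5331a69's history but not a6868cb's: {1483a3c, 1f863e5, 5331a69, ba9d7ab} — 4 commits.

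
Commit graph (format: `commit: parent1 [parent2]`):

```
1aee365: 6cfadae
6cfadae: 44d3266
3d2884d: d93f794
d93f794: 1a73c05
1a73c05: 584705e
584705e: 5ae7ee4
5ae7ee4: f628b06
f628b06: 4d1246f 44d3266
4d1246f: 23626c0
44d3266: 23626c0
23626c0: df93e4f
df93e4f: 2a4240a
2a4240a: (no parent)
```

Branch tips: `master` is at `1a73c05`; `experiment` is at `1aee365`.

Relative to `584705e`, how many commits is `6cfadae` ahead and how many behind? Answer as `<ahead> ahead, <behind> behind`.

Reachable from 6cfadae: {23626c0, 2a4240a, 44d3266, 6cfadae, df93e4f}.
Reachable from 584705e: {23626c0, 2a4240a, 44d3266, 4d1246f, 584705e, 5ae7ee4, df93e4f, f628b06}.
Only in 6cfadae's history (ahead): {6cfadae} — 1.
Only in 584705e's history (behind): {4d1246f, 584705e, 5ae7ee4, f628b06} — 4.

1 ahead, 4 behind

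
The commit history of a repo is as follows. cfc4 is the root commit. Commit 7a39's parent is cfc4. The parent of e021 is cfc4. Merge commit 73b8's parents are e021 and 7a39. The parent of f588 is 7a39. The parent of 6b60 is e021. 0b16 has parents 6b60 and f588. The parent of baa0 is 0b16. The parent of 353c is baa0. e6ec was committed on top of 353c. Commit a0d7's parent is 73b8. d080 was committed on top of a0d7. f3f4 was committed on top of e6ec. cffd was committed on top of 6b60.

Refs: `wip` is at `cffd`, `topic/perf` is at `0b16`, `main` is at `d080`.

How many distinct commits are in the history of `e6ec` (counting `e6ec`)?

Walking parent pointers from e6ec: reachable set = {0b16, 353c, 6b60, 7a39, baa0, cfc4, e021, e6ec, f588}.
That is 9 commits.

9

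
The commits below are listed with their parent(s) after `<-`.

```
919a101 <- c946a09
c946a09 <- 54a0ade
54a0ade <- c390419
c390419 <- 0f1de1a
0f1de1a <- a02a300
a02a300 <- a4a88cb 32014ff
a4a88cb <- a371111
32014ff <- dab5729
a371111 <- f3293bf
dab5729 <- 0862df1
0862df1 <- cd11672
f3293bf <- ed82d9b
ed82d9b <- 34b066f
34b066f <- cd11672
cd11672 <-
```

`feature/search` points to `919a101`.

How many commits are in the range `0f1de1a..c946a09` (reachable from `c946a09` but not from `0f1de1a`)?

3

Reachable from c946a09: {0862df1, 0f1de1a, 32014ff, 34b066f, 54a0ade, a02a300, a371111, a4a88cb, c390419, c946a09, cd11672, dab5729, ed82d9b, f3293bf}.
Reachable from 0f1de1a: {0862df1, 0f1de1a, 32014ff, 34b066f, a02a300, a371111, a4a88cb, cd11672, dab5729, ed82d9b, f3293bf}.
In c946a09's history but not 0f1de1a's: {54a0ade, c390419, c946a09} — 3 commits.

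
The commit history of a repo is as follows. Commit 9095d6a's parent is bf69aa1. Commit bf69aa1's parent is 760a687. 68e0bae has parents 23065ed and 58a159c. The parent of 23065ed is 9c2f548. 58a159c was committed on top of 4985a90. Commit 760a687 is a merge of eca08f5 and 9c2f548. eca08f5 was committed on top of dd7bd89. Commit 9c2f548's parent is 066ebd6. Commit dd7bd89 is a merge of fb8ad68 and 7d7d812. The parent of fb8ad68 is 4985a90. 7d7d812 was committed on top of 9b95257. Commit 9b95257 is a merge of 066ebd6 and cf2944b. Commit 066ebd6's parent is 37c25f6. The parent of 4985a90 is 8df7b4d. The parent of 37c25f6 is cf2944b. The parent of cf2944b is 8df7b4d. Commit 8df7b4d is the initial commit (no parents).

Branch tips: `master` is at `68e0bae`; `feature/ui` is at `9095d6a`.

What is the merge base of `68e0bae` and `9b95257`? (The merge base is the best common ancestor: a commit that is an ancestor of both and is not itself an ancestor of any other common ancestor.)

066ebd6

Ancestors of 68e0bae: {066ebd6, 23065ed, 37c25f6, 4985a90, 58a159c, 68e0bae, 8df7b4d, 9c2f548, cf2944b}.
Ancestors of 9b95257: {066ebd6, 37c25f6, 8df7b4d, 9b95257, cf2944b}.
Common ancestors: {066ebd6, 37c25f6, 8df7b4d, cf2944b}.
Among these, 066ebd6 is not an ancestor of any other common ancestor — it is the merge base.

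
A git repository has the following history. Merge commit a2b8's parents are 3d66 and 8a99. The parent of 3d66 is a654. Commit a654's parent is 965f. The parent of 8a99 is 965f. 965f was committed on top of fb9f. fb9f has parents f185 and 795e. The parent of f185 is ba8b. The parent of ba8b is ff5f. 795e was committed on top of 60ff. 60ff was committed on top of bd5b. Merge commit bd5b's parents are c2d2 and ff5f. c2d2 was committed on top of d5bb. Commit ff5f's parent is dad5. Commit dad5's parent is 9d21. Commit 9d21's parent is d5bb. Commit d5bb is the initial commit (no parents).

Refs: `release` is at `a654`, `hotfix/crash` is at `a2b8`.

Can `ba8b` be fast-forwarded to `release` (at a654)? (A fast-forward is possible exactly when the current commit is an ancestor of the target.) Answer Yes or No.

A fast-forward from ba8b to a654 is possible iff ba8b is an ancestor of a654.
Ancestors of a654: {60ff, 795e, 965f, 9d21, a654, ba8b, bd5b, c2d2, d5bb, dad5, f185, fb9f, ff5f}.
ba8b is among them, so fast-forward is possible.

Yes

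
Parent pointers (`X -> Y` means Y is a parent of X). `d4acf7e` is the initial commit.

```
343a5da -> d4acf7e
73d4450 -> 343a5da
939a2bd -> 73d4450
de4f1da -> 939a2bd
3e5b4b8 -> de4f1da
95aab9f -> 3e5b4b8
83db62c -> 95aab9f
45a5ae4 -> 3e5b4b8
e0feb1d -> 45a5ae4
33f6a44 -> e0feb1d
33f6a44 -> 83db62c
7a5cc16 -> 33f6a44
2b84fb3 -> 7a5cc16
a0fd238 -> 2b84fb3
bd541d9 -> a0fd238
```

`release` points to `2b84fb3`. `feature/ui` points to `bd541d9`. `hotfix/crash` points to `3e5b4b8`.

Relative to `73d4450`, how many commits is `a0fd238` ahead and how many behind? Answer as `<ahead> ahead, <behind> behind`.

11 ahead, 0 behind

Reachable from a0fd238: {2b84fb3, 33f6a44, 343a5da, 3e5b4b8, 45a5ae4, 73d4450, 7a5cc16, 83db62c, 939a2bd, 95aab9f, a0fd238, d4acf7e, de4f1da, e0feb1d}.
Reachable from 73d4450: {343a5da, 73d4450, d4acf7e}.
Only in a0fd238's history (ahead): {2b84fb3, 33f6a44, 3e5b4b8, 45a5ae4, 7a5cc16, 83db62c, 939a2bd, 95aab9f, a0fd238, de4f1da, e0feb1d} — 11.
Only in 73d4450's history (behind): {} — 0.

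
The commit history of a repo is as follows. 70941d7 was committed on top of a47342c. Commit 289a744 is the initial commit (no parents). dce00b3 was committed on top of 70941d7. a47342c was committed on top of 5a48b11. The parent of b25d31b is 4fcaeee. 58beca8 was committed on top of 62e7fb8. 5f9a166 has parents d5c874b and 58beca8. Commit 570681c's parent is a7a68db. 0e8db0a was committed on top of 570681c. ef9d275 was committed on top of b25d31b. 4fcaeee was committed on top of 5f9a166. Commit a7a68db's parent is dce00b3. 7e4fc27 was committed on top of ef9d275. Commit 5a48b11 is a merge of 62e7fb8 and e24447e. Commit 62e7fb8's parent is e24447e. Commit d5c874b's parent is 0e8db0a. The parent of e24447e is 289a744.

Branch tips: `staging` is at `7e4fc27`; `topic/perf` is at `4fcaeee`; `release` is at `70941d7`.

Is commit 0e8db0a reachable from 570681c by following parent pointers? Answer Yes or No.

Ancestors of 570681c: {289a744, 570681c, 5a48b11, 62e7fb8, 70941d7, a47342c, a7a68db, dce00b3, e24447e}.
0e8db0a is not in that set, so it is not an ancestor of 570681c.

No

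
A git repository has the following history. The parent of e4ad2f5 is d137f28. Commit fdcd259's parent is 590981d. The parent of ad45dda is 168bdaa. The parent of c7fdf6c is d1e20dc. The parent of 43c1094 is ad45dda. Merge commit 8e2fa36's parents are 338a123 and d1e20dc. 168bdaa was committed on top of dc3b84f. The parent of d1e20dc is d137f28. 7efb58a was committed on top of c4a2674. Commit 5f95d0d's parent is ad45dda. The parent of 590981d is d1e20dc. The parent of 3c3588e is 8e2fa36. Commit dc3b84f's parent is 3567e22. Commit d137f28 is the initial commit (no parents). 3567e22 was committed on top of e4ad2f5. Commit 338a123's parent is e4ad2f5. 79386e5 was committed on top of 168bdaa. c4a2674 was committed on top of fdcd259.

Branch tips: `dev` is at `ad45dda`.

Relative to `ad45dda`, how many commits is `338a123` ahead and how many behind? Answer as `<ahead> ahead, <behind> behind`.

Reachable from 338a123: {338a123, d137f28, e4ad2f5}.
Reachable from ad45dda: {168bdaa, 3567e22, ad45dda, d137f28, dc3b84f, e4ad2f5}.
Only in 338a123's history (ahead): {338a123} — 1.
Only in ad45dda's history (behind): {168bdaa, 3567e22, ad45dda, dc3b84f} — 4.

1 ahead, 4 behind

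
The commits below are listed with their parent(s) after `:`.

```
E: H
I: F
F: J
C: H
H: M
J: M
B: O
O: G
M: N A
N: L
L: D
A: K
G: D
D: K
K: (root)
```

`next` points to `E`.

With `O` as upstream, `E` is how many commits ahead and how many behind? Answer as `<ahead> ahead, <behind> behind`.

Reachable from E: {A, D, E, H, K, L, M, N}.
Reachable from O: {D, G, K, O}.
Only in E's history (ahead): {A, E, H, L, M, N} — 6.
Only in O's history (behind): {G, O} — 2.

6 ahead, 2 behind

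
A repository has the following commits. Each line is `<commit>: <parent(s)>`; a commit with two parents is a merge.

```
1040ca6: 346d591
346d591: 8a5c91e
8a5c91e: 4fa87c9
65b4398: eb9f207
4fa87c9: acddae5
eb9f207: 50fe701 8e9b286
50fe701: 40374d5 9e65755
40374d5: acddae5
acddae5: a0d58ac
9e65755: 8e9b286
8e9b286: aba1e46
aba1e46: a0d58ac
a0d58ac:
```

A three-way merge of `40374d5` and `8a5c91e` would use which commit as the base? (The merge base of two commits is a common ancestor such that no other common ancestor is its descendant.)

acddae5

Ancestors of 40374d5: {40374d5, a0d58ac, acddae5}.
Ancestors of 8a5c91e: {4fa87c9, 8a5c91e, a0d58ac, acddae5}.
Common ancestors: {a0d58ac, acddae5}.
Among these, acddae5 is not an ancestor of any other common ancestor — it is the merge base.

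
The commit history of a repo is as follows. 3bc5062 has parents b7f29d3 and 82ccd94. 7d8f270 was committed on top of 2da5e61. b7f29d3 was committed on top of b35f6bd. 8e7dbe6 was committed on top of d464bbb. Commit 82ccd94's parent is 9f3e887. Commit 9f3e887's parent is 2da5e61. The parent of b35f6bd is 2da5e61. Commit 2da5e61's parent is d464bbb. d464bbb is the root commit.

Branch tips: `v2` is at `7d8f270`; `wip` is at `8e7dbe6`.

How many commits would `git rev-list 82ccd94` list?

Walking parent pointers from 82ccd94: reachable set = {2da5e61, 82ccd94, 9f3e887, d464bbb}.
That is 4 commits.

4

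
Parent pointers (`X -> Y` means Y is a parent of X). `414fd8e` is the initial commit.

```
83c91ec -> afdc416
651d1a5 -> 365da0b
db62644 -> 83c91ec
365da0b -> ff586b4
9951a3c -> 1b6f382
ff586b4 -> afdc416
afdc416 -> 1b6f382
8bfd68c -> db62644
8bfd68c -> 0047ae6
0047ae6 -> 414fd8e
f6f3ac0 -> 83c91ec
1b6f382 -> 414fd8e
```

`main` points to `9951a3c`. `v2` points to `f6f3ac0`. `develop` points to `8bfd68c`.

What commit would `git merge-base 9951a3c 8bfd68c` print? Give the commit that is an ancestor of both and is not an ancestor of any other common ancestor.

1b6f382

Ancestors of 9951a3c: {1b6f382, 414fd8e, 9951a3c}.
Ancestors of 8bfd68c: {0047ae6, 1b6f382, 414fd8e, 83c91ec, 8bfd68c, afdc416, db62644}.
Common ancestors: {1b6f382, 414fd8e}.
Among these, 1b6f382 is not an ancestor of any other common ancestor — it is the merge base.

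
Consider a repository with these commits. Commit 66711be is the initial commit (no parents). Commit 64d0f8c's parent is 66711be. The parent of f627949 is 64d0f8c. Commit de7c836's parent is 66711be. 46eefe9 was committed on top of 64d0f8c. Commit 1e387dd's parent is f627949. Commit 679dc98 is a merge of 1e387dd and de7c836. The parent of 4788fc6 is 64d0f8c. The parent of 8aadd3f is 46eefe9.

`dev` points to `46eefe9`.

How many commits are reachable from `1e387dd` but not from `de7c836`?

3

Reachable from 1e387dd: {1e387dd, 64d0f8c, 66711be, f627949}.
Reachable from de7c836: {66711be, de7c836}.
In 1e387dd's history but not de7c836's: {1e387dd, 64d0f8c, f627949} — 3 commits.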